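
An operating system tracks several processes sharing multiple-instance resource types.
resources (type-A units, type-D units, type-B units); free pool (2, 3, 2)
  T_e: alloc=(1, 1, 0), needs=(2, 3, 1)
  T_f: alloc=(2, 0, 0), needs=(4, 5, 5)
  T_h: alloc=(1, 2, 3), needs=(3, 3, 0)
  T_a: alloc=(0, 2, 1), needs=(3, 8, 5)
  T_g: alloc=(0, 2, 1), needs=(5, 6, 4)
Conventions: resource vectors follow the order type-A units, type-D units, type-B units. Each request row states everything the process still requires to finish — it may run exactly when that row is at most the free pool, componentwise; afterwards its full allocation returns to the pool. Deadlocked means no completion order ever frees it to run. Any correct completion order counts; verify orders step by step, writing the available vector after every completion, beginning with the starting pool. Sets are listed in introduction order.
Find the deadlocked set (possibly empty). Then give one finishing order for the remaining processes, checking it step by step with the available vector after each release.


Nothing here is deadlocked.
Key observation: T_e fits the free pool immediately, and its release cascades until everyone finishes.
A valid finishing order for the others: T_e, T_h, T_f, T_g, T_a. Step-by-step check:
  pool = (2, 3, 2)
  T_e: need (2, 3, 1) fits (2, 3, 2); releases (1, 1, 0), pool now (3, 4, 2)
  T_h: need (3, 3, 0) fits (3, 4, 2); releases (1, 2, 3), pool now (4, 6, 5)
  T_f: need (4, 5, 5) fits (4, 6, 5); releases (2, 0, 0), pool now (6, 6, 5)
  T_g: need (5, 6, 4) fits (6, 6, 5); releases (0, 2, 1), pool now (6, 8, 6)
  T_a: need (3, 8, 5) fits (6, 8, 6); releases (0, 2, 1), pool now (6, 10, 7)


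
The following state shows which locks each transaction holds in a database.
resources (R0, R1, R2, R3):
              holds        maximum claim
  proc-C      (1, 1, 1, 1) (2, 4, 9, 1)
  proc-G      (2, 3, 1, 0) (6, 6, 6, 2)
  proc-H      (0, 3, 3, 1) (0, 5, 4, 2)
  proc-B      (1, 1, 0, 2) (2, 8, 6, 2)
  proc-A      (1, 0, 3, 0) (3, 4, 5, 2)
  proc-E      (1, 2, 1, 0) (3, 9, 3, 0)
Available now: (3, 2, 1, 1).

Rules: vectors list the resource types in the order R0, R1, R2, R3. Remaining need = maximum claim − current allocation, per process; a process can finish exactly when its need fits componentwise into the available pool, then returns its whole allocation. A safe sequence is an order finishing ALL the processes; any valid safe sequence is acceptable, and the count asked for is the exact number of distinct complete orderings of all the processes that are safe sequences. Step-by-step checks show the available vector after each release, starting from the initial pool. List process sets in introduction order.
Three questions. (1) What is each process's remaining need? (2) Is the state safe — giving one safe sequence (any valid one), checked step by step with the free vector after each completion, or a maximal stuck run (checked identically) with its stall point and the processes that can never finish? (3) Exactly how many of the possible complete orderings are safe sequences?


(1) Need matrix, components ordered R0, R1, R2, R3:
  proc-C: (1, 3, 8, 0)
  proc-G: (4, 3, 5, 2)
  proc-H: (0, 2, 1, 1)
  proc-B: (1, 7, 6, 0)
  proc-A: (2, 4, 2, 2)
  proc-E: (2, 7, 2, 0)
(2) The state is SAFE; one workable sequence: proc-H, proc-A, proc-G, proc-B, proc-E, proc-C.
Key observation: reading the order forward, proc-H is the first process whose need (0, 2, 1, 1) meets the free pool (3, 2, 1, 1) exactly on a resource it requests.
Verifying each step:
  pool = (3, 2, 1, 1)
  proc-H needs (0, 2, 1, 1) <= (3, 2, 1, 1) -> finishes; pool += (0, 3, 3, 1) = (3, 5, 4, 2)
  proc-A needs (2, 4, 2, 2) <= (3, 5, 4, 2) -> finishes; pool += (1, 0, 3, 0) = (4, 5, 7, 2)
  proc-G needs (4, 3, 5, 2) <= (4, 5, 7, 2) -> finishes; pool += (2, 3, 1, 0) = (6, 8, 8, 2)
  proc-B needs (1, 7, 6, 0) <= (6, 8, 8, 2) -> finishes; pool += (1, 1, 0, 2) = (7, 9, 8, 4)
  proc-E needs (2, 7, 2, 0) <= (7, 9, 8, 4) -> finishes; pool += (1, 2, 1, 0) = (8, 11, 9, 4)
  proc-C needs (1, 3, 8, 0) <= (8, 11, 9, 4) -> finishes; pool += (1, 1, 1, 1) = (9, 12, 10, 5)
(3) Exactly 6 of the possible complete orderings are safe sequences.


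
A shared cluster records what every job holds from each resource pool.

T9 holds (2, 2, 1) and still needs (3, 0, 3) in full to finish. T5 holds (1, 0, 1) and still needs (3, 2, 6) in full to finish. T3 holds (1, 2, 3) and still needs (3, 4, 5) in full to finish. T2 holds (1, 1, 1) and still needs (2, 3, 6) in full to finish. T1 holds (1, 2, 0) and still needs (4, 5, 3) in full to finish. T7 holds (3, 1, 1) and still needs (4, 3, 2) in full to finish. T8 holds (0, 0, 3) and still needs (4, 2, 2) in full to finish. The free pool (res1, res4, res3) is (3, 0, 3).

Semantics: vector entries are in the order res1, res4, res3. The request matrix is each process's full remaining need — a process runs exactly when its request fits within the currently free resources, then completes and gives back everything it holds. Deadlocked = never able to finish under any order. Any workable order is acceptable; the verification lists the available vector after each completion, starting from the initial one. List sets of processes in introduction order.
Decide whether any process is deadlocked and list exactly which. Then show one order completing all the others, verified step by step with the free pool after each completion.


Deadlocked: T3, T2, T1 and T7.
Key observation: after T9, T8, T5 complete, (6, 2, 8) is the best the pool ever gets, yet each leftover process wants more res4.
A valid finishing order for the others: T9, T8, T5. Verifying each step:
  pool = (3, 0, 3)
  T9 needs (3, 0, 3) <= (3, 0, 3) -> finishes; pool += (2, 2, 1) = (5, 2, 4)
  T8 needs (4, 2, 2) <= (5, 2, 4) -> finishes; pool += (0, 0, 3) = (5, 2, 7)
  T5 needs (3, 2, 6) <= (5, 2, 7) -> finishes; pool += (1, 0, 1) = (6, 2, 8)
The blocked processes can never fit:
  T3 still needs (3, 4, 5) but only (6, 2, 8) is free — short on res4
  T2 still needs (2, 3, 6) but only (6, 2, 8) is free — short on res4
  T1 still needs (4, 5, 3) but only (6, 2, 8) is free — short on res4
  T7 still needs (4, 3, 2) but only (6, 2, 8) is free — short on res4


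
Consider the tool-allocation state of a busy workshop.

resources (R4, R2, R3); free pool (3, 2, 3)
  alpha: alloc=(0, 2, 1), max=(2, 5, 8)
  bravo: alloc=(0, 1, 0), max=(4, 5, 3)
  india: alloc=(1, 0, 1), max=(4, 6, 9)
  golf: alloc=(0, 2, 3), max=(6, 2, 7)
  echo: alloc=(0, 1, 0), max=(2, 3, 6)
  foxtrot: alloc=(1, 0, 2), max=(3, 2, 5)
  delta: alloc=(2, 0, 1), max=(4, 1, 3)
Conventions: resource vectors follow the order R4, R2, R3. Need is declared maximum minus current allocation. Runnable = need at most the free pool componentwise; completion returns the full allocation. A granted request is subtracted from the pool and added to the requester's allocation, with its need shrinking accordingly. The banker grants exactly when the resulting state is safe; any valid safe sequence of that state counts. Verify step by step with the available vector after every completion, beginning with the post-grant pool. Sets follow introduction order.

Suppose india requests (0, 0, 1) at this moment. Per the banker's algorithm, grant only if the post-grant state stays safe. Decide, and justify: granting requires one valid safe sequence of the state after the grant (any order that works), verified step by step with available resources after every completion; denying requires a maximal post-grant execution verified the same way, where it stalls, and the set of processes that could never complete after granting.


GRANT: granting preserves safety; a valid post-grant sequence is delta, foxtrot, golf, alpha, bravo, echo, india.
Key observation: the transfer keeps a workable pool ((3, 2, 2)); delta starts the safe sequence.
Step-by-step check of the post-grant state:
  pool = (3, 2, 2)
  delta needs (2, 1, 2) <= (3, 2, 2) -> finishes; pool += (2, 0, 1) = (5, 2, 3)
  foxtrot needs (2, 2, 3) <= (5, 2, 3) -> finishes; pool += (1, 0, 2) = (6, 2, 5)
  golf needs (6, 0, 4) <= (6, 2, 5) -> finishes; pool += (0, 2, 3) = (6, 4, 8)
  alpha needs (2, 3, 7) <= (6, 4, 8) -> finishes; pool += (0, 2, 1) = (6, 6, 9)
  bravo needs (4, 4, 3) <= (6, 6, 9) -> finishes; pool += (0, 1, 0) = (6, 7, 9)
  echo needs (2, 2, 6) <= (6, 7, 9) -> finishes; pool += (0, 1, 0) = (6, 8, 9)
  india needs (3, 6, 7) <= (6, 8, 9) -> finishes; pool += (1, 0, 2) = (7, 8, 11)


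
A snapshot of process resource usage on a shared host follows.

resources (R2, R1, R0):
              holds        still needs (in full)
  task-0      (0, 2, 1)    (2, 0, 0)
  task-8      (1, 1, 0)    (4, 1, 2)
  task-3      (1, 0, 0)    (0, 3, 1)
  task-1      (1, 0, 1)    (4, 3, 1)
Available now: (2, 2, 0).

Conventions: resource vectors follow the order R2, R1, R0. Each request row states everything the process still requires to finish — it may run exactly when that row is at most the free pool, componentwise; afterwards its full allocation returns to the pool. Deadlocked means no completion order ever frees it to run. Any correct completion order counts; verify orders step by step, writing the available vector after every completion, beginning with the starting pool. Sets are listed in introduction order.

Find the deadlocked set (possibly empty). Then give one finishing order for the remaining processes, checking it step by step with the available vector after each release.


Deadlocked: task-8 and task-1.
Key observation: no order helps: past task-0, task-3, the free pool tops out at (3, 4, 1), below what each blocked process needs in R2.
One completion order for the rest: task-0, task-3. Verifying each step:
  pool = (2, 2, 0)
  task-0: need (2, 0, 0) fits (2, 2, 0); releases (0, 2, 1), pool now (2, 4, 1)
  task-3: need (0, 3, 1) fits (2, 4, 1); releases (1, 0, 0), pool now (3, 4, 1)
The stuck group stays short no matter what:
  task-8 cannot run: need (4, 1, 2) vs free (3, 4, 1) (insufficient R2 and R0)
  task-1 cannot run: need (4, 3, 1) vs free (3, 4, 1) (insufficient R2)


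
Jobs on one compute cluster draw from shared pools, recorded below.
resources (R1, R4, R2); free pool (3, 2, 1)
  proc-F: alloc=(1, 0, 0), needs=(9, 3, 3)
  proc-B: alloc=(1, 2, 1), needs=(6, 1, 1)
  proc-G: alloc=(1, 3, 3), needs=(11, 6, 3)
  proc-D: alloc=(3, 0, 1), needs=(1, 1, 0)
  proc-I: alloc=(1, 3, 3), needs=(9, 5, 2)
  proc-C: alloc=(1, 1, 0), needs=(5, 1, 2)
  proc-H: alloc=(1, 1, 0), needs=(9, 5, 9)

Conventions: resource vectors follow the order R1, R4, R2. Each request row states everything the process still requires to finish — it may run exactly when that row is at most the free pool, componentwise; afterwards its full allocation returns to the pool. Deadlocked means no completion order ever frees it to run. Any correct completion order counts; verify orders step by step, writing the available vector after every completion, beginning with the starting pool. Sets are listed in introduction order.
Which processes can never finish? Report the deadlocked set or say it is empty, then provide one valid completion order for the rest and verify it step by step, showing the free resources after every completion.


The deadlocked set is proc-F, proc-G, proc-I and proc-H.
Key observation: no order helps: past proc-D, proc-B, proc-C, the free pool tops out at (8, 5, 3), below what each blocked process needs in R1.
A valid finishing order for the others: proc-D, proc-B, proc-C. Walking it through:
  pool = (3, 2, 1)
  run proc-D (needs (1, 1, 0), free (3, 2, 1)); after release of (3, 0, 1) the pool is (6, 2, 2)
  run proc-B (needs (6, 1, 1), free (6, 2, 2)); after release of (1, 2, 1) the pool is (7, 4, 3)
  run proc-C (needs (5, 1, 2), free (7, 4, 3)); after release of (1, 1, 0) the pool is (8, 5, 3)
The blocked processes can never fit:
  proc-F cannot run: need (9, 3, 3) vs free (8, 5, 3) (insufficient R1)
  proc-G cannot run: need (11, 6, 3) vs free (8, 5, 3) (insufficient R1 and R4)
  proc-I cannot run: need (9, 5, 2) vs free (8, 5, 3) (insufficient R1)
  proc-H cannot run: need (9, 5, 9) vs free (8, 5, 3) (insufficient R1 and R2)


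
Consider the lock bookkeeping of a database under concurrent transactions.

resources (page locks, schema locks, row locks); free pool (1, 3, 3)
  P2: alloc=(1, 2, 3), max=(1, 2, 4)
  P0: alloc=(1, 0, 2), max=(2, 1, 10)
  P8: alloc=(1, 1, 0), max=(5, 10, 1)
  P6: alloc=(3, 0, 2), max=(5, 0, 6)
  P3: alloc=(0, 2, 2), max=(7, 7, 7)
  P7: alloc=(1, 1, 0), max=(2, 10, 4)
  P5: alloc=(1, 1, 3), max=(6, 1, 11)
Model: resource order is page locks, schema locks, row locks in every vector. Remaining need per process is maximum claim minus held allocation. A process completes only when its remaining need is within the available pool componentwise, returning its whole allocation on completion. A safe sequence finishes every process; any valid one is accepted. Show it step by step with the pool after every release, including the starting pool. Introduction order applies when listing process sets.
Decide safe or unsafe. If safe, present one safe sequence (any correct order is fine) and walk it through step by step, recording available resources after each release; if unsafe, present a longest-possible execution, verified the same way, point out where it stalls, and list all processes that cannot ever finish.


UNSAFE — no complete ordering exists.
Key observation: schema locks is the bottleneck — with P2, P6, P5, P0, P3 done the pool holds (7, 8, 15), short of every remaining need.
A maximal execution: P2, P6, P5, P0, P3 — then nothing else fits. Step-by-step check:
  pool = (1, 3, 3)
  run P2 (needs (0, 0, 1), free (1, 3, 3)); after release of (1, 2, 3) the pool is (2, 5, 6)
  run P6 (needs (2, 0, 4), free (2, 5, 6)); after release of (3, 0, 2) the pool is (5, 5, 8)
  run P5 (needs (5, 0, 8), free (5, 5, 8)); after release of (1, 1, 3) the pool is (6, 6, 11)
  run P0 (needs (1, 1, 8), free (6, 6, 11)); after release of (1, 0, 2) the pool is (7, 6, 13)
  run P3 (needs (7, 5, 5), free (7, 6, 13)); after release of (0, 2, 2) the pool is (7, 8, 15)
  blocked: P8 wants (4, 9, 1), pool (7, 8, 15) — not enough schema locks
  blocked: P7 wants (1, 9, 4), pool (7, 8, 15) — not enough schema locks
Never able to finish: P8 and P7.


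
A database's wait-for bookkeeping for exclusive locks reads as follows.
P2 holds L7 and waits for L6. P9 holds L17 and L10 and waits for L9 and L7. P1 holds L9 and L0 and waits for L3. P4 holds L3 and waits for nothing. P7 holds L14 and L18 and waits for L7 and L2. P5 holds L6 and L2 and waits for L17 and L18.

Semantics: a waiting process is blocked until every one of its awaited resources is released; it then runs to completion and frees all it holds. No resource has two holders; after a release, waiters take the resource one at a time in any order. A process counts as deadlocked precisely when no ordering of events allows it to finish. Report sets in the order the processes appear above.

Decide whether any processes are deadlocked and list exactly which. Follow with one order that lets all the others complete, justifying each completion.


Deadlocked set: P2, P9, P7 and P5.
Key observation: the wait chain closes on itself along P2 -> P5 -> P9 -> P2; P7 is caught in further circular waits.
The rest can finish in the order P4, P1.
Step-by-step check:
  run P4 (it waits on nothing); releases L3
  P1: everything it awaited (L3) is free; runs, freeing L9 and L0


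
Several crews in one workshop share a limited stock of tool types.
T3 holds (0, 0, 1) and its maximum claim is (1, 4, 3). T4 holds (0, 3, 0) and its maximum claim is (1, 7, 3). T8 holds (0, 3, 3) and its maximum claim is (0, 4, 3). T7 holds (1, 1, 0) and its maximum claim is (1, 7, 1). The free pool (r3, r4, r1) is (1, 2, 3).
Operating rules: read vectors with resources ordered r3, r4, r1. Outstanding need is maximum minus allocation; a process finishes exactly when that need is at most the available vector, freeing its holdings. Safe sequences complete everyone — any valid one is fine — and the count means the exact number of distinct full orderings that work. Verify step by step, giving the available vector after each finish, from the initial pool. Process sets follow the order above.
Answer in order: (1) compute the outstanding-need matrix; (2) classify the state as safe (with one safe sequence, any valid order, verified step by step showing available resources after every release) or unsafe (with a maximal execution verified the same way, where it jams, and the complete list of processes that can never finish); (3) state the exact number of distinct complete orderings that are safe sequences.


(1) Outstanding need per process (order r3, r4, r1):
  T3: (1, 4, 2)
  T4: (1, 4, 3)
  T8: (0, 1, 0)
  T7: (0, 6, 1)
(2) SAFE. One safe sequence: T8, T4, T3, T7.
Key observation: T4 is the earliest step where a requested resource binds exactly: need (1, 4, 3), pool (1, 5, 6) at its turn.
Verifying each step:
  pool = (1, 2, 3)
  T8 needs (0, 1, 0) <= (1, 2, 3) -> finishes; pool += (0, 3, 3) = (1, 5, 6)
  T4 needs (1, 4, 3) <= (1, 5, 6) -> finishes; pool += (0, 3, 0) = (1, 8, 6)
  T3 needs (1, 4, 2) <= (1, 8, 6) -> finishes; pool += (0, 0, 1) = (1, 8, 7)
  T7 needs (0, 6, 1) <= (1, 8, 7) -> finishes; pool += (1, 1, 0) = (2, 9, 7)
(3) Exactly 3 of the possible complete orderings are safe sequences.


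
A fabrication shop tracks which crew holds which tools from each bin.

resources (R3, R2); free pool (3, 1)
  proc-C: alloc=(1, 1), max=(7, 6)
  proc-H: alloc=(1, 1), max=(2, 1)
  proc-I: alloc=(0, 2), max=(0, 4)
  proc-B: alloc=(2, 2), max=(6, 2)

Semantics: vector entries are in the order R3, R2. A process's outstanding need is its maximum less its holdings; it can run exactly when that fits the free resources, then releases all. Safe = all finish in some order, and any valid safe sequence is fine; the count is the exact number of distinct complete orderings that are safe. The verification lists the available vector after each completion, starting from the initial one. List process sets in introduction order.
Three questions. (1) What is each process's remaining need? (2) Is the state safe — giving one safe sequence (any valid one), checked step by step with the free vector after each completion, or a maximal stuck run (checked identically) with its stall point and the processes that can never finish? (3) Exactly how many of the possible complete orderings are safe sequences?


(1) Remaining need (order R3, R2):
  proc-C: (6, 5)
  proc-H: (1, 0)
  proc-I: (0, 2)
  proc-B: (4, 0)
(2) SAFE — a valid safe sequence is proc-H, proc-I, proc-B, proc-C.
Key observation: proc-I is the earliest step where a requested resource binds exactly: need (0, 2), pool (4, 2) at its turn.
Walking it through:
  pool = (3, 1)
  proc-H: need (1, 0) fits (3, 1); releases (1, 1), pool now (4, 2)
  proc-I: need (0, 2) fits (4, 2); releases (0, 2), pool now (4, 4)
  proc-B: need (4, 0) fits (4, 4); releases (2, 2), pool now (6, 6)
  proc-C: need (6, 5) fits (6, 6); releases (1, 1), pool now (7, 7)
(3) Exactly 2 of the possible complete orderings are safe sequences.


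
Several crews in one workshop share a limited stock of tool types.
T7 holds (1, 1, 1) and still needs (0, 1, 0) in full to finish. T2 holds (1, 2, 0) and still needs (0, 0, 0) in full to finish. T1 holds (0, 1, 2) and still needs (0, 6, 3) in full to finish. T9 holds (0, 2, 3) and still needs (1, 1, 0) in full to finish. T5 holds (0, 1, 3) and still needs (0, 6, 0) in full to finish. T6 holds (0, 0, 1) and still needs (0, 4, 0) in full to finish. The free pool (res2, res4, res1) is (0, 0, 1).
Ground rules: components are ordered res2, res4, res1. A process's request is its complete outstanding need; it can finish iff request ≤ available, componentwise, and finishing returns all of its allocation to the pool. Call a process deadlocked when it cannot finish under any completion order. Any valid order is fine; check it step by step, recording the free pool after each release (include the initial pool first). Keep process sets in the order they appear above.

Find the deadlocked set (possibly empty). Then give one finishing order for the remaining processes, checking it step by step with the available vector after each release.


Deadlocked: T1 and T5.
Key observation: no order helps: past T2, T9, T7, T6, the free pool tops out at (2, 5, 6), below what each blocked process needs in res4.
A valid finishing order for the others: T2, T9, T7, T6. Step-by-step check:
  pool = (0, 0, 1)
  T2: need (0, 0, 0) fits (0, 0, 1); releases (1, 2, 0), pool now (1, 2, 1)
  T9: need (1, 1, 0) fits (1, 2, 1); releases (0, 2, 3), pool now (1, 4, 4)
  T7: need (0, 1, 0) fits (1, 4, 4); releases (1, 1, 1), pool now (2, 5, 5)
  T6: need (0, 4, 0) fits (2, 5, 5); releases (0, 0, 1), pool now (2, 5, 6)
None of the blocked processes ever fits:
  T1 cannot run: need (0, 6, 3) vs free (2, 5, 6) (insufficient res4)
  T5 cannot run: need (0, 6, 0) vs free (2, 5, 6) (insufficient res4)


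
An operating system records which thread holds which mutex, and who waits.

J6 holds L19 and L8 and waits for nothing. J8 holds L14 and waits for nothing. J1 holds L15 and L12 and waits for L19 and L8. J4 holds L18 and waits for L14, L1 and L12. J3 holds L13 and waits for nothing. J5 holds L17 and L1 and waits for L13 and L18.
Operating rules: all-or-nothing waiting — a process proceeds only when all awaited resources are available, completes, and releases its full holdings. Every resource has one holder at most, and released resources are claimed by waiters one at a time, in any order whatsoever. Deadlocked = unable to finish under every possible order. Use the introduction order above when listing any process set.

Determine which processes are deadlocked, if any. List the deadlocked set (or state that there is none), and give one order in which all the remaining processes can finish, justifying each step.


The deadlocked set is J4 and J5.
Key observation: the loop J4 -> J5 -> J4 blocks itself forever; no other process is dragged down with it.
The rest can finish in the order J8, J3, J6, J1.
Verifying each step:
  J8 waits on nothing -> runs at once and releases L14
  J3 waits on nothing -> runs at once and releases L13
  J6 waits on nothing -> runs at once and releases L19 and L8
  J1: everything it awaited (L19 and L8) is free; runs, freeing L15 and L12


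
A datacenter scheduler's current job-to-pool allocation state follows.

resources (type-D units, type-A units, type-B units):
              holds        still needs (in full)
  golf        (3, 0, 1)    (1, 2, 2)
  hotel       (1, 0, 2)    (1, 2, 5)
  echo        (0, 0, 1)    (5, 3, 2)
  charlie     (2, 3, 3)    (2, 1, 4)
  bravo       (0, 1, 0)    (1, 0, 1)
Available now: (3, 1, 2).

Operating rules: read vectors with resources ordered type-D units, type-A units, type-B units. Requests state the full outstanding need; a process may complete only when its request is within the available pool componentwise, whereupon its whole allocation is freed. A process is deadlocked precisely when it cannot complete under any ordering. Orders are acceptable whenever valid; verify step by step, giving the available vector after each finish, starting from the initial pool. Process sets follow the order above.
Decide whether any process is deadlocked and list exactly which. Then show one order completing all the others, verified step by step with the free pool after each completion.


Deadlocked set: hotel, echo and charlie.
Key observation: after bravo, golf the pool peaks at (6, 2, 3), and each blocked process is short somewhere: hotel on type-B units; echo on type-A units; charlie on type-B units.
The rest can finish in the order bravo, golf. Step-by-step check:
  pool = (3, 1, 2)
  bravo needs (1, 0, 1) <= (3, 1, 2) -> finishes; pool += (0, 1, 0) = (3, 2, 2)
  golf needs (1, 2, 2) <= (3, 2, 2) -> finishes; pool += (3, 0, 1) = (6, 2, 3)
The blocked processes can never fit:
  hotel still needs (1, 2, 5) but only (6, 2, 3) is free — short on type-B units
  echo still needs (5, 3, 2) but only (6, 2, 3) is free — short on type-A units
  charlie still needs (2, 1, 4) but only (6, 2, 3) is free — short on type-B units


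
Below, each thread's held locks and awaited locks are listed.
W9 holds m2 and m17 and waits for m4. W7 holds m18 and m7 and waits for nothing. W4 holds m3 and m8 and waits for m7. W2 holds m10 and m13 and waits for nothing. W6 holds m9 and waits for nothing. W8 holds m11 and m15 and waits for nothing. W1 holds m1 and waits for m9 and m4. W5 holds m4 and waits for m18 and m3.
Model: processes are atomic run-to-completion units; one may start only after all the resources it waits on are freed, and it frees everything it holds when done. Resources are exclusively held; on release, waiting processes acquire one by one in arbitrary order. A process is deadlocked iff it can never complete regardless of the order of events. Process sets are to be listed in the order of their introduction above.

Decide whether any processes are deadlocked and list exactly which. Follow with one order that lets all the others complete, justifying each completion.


No process is deadlocked.
Key observation: there is no circular wait here — follow any chain and it reaches a process that is free to run now.
One completion order for the rest: W7, W6, W2, W4, W8, W5, W1, W9.
Step-by-step check:
  W7: no waits; runs immediately, freeing m18 and m7
  W6: no waits; runs immediately, freeing m9
  W2: no waits; runs immediately, freeing m10 and m13
  W4 waits on m7 — all released -> runs and releases m3 and m8
  W8: no waits; runs immediately, freeing m11 and m15
  W5 waits on m18 and m3 — all released -> runs and releases m4
  W1 waits on m9 and m4 — all released -> runs and releases m1
  W9 waits on m4 — all released -> runs and releases m2 and m17


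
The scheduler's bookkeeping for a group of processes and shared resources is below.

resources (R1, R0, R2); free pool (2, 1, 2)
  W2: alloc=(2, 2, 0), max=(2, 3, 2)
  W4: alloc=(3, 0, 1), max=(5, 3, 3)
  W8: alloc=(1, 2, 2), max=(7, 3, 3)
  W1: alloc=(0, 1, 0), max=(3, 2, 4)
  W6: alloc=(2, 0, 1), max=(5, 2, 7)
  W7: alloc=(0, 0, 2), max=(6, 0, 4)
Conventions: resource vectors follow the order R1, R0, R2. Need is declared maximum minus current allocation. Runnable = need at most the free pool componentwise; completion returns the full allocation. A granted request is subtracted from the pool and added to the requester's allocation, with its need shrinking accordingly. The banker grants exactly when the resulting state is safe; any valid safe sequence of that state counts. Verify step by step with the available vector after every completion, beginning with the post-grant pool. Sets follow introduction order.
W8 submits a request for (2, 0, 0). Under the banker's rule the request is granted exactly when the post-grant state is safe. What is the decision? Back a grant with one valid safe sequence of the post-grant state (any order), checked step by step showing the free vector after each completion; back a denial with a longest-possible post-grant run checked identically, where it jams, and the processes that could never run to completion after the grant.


GRANT. The post-grant state is safe; one safe sequence: W2, W4, W8, W7, W6, W1.
Key observation: (0, 1, 2) free after granting still covers W2 first, and each release covers the next.
Verifying the post-grant state step by step:
  pool = (0, 1, 2)
  W2: need (0, 1, 2) fits (0, 1, 2); releases (2, 2, 0), pool now (2, 3, 2)
  W4: need (2, 3, 2) fits (2, 3, 2); releases (3, 0, 1), pool now (5, 3, 3)
  W8: need (4, 1, 1) fits (5, 3, 3); releases (3, 2, 2), pool now (8, 5, 5)
  W7: need (6, 0, 2) fits (8, 5, 5); releases (0, 0, 2), pool now (8, 5, 7)
  W6: need (3, 2, 6) fits (8, 5, 7); releases (2, 0, 1), pool now (10, 5, 8)
  W1: need (3, 1, 4) fits (10, 5, 8); releases (0, 1, 0), pool now (10, 6, 8)


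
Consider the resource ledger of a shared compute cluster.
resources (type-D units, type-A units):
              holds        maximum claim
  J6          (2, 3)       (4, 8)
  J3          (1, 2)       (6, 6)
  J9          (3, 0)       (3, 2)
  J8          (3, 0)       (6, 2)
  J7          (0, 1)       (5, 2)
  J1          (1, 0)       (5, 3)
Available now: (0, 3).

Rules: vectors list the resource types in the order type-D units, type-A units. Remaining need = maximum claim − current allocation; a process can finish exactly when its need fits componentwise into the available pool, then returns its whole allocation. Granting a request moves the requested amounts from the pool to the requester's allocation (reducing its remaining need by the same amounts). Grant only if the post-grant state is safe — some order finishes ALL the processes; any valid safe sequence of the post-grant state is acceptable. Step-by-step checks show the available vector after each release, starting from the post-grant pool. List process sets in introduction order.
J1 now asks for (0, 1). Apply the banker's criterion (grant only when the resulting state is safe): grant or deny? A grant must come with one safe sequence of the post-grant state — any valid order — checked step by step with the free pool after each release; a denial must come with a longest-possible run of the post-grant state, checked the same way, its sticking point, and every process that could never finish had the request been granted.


GRANT: granting preserves safety; a valid post-grant sequence is J9, J8, J1, J7, J3, J6.
Key observation: after the grant the pool drops to (0, 2), which still lets J9 finish first and unwind the rest.
Step-by-step check of the post-grant state:
  pool = (0, 2)
  J9 needs (0, 2) <= (0, 2) -> finishes; pool += (3, 0) = (3, 2)
  J8 needs (3, 2) <= (3, 2) -> finishes; pool += (3, 0) = (6, 2)
  J1 needs (4, 2) <= (6, 2) -> finishes; pool += (1, 1) = (7, 3)
  J7 needs (5, 1) <= (7, 3) -> finishes; pool += (0, 1) = (7, 4)
  J3 needs (5, 4) <= (7, 4) -> finishes; pool += (1, 2) = (8, 6)
  J6 needs (2, 5) <= (8, 6) -> finishes; pool += (2, 3) = (10, 9)


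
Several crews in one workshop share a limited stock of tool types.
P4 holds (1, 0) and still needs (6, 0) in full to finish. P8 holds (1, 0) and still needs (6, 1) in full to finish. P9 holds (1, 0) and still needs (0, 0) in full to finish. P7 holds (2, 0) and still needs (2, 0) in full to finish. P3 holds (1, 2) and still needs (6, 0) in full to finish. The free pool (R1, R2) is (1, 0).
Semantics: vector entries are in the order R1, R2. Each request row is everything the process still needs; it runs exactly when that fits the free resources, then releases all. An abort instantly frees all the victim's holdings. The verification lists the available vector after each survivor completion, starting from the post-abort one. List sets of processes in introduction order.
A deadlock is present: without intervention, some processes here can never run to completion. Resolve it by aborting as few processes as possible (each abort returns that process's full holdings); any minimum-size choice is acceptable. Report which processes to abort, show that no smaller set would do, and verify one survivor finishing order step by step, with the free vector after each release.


Minimum abort set: P4 and P3.
Key observation: P8 could never have finished before the abort; with (2, 2) returned by P4 and P3, it fits at step 3.
Why nothing smaller works — every single abort fails: P4 alone leaves P8 blocked (short on R1 and R2); P8 alone leaves P4 blocked (short on R1); P9 alone leaves P4 blocked (short on R1); P7 alone leaves P4 blocked (short on R1); P3 alone leaves P4 blocked (short on R1).
The survivors complete as P9, P7, P8. Check, step by step (starting from the post-abort pool):
  pool = (3, 2)
  P9: need (0, 0) fits (3, 2); releases (1, 0), pool now (4, 2)
  P7: need (2, 0) fits (4, 2); releases (2, 0), pool now (6, 2)
  P8: need (6, 1) fits (6, 2); releases (1, 0), pool now (7, 2)


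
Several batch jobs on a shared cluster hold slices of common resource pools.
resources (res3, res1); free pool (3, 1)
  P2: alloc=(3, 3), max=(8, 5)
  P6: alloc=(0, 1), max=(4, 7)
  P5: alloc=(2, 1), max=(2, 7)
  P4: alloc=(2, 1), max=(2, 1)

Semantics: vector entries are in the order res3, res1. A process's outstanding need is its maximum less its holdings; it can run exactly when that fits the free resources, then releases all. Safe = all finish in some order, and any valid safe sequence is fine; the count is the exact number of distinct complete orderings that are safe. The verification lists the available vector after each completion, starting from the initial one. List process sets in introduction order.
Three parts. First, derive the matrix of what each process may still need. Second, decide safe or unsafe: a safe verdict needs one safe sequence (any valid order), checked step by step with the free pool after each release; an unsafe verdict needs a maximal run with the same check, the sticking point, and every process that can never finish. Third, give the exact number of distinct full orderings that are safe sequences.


(1) Remaining need (order res3, res1):
  P2: (5, 2)
  P6: (4, 6)
  P5: (0, 6)
  P4: (0, 0)
(2) UNSAFE.
Key observation: the pool after P4, P2 is (8, 5); every surviving request exceeds it in res1, so progress ends there.
Going as far as possible: P4, P2; after that, nothing fits. Check, step by step:
  pool = (3, 1)
  P4: need (0, 0) fits (3, 1); releases (2, 1), pool now (5, 2)
  P2: need (5, 2) fits (5, 2); releases (3, 3), pool now (8, 5)
  P6 still needs (4, 6) but only (8, 5) is free — short on res1
  P5 still needs (0, 6) but only (8, 5) is free — short on res1
Never able to finish: P6 and P5.
(3) Exactly 0 of the possible complete orderings are safe sequences.


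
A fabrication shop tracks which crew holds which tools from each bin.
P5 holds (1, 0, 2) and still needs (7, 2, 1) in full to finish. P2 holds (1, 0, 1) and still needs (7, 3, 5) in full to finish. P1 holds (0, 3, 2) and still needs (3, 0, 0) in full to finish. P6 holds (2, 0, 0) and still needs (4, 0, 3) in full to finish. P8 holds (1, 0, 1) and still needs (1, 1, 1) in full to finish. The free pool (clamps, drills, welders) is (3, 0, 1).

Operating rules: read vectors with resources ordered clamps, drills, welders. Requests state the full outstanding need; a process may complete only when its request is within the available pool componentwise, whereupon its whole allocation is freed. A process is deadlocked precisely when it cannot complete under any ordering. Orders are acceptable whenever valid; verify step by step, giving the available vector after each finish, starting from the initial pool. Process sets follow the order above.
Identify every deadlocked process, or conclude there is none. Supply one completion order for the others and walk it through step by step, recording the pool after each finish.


Deadlocked set: P5 and P2.
Key observation: even finishing P1, P8, P6 leaves just (6, 3, 4) free — too little clamps for any of the remaining processes.
One completion order for the rest: P1, P8, P6. Check, step by step:
  pool = (3, 0, 1)
  P1: need (3, 0, 0) fits (3, 0, 1); releases (0, 3, 2), pool now (3, 3, 3)
  P8: need (1, 1, 1) fits (3, 3, 3); releases (1, 0, 1), pool now (4, 3, 4)
  P6: need (4, 0, 3) fits (4, 3, 4); releases (2, 0, 0), pool now (6, 3, 4)
None of the blocked processes ever fits:
  P5 cannot run: need (7, 2, 1) vs free (6, 3, 4) (insufficient clamps)
  P2 cannot run: need (7, 3, 5) vs free (6, 3, 4) (insufficient clamps and welders)


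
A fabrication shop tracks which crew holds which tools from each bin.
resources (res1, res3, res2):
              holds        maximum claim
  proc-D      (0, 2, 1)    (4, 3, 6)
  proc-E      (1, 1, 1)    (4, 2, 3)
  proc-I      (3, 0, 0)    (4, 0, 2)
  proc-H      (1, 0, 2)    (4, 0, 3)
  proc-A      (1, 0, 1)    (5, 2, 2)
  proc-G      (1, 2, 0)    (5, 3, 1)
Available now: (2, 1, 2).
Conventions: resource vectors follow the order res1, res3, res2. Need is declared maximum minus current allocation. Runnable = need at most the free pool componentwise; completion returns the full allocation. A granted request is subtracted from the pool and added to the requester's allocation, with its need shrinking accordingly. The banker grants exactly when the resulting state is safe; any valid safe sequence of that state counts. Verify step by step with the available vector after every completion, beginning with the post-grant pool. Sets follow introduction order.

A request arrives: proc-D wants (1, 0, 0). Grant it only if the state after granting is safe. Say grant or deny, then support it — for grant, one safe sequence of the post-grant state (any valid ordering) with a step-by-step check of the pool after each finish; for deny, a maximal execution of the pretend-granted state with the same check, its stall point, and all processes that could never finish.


GRANT: granting preserves safety; a valid post-grant sequence is proc-I, proc-H, proc-E, proc-G, proc-D, proc-A.
Key observation: the grant leaves (1, 1, 2) free — enough for proc-I, whose release restarts the cascade.
Step-by-step check of the post-grant state:
  pool = (1, 1, 2)
  run proc-I (needs (1, 0, 2), free (1, 1, 2)); after release of (3, 0, 0) the pool is (4, 1, 2)
  run proc-H (needs (3, 0, 1), free (4, 1, 2)); after release of (1, 0, 2) the pool is (5, 1, 4)
  run proc-E (needs (3, 1, 2), free (5, 1, 4)); after release of (1, 1, 1) the pool is (6, 2, 5)
  run proc-G (needs (4, 1, 1), free (6, 2, 5)); after release of (1, 2, 0) the pool is (7, 4, 5)
  run proc-D (needs (3, 1, 5), free (7, 4, 5)); after release of (1, 2, 1) the pool is (8, 6, 6)
  run proc-A (needs (4, 2, 1), free (8, 6, 6)); after release of (1, 0, 1) the pool is (9, 6, 7)


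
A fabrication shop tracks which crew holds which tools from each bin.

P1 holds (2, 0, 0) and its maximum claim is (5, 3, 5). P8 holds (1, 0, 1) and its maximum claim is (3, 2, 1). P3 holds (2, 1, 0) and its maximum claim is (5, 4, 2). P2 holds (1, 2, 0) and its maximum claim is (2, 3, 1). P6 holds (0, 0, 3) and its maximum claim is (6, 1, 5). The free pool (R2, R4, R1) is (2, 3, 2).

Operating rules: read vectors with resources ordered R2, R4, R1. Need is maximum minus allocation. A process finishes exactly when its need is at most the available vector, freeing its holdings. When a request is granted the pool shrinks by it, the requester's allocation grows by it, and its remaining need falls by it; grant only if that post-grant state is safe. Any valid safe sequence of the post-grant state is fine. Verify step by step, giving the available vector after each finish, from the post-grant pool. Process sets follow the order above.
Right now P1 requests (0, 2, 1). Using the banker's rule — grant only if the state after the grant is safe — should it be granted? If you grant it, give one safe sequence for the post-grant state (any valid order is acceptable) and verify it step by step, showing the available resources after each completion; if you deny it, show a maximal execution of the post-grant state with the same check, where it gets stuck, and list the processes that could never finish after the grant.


GRANT — the state after the grant stays safe, e.g. via P2, P8, P3, P6, P1.
Key observation: (2, 1, 1) free after granting still covers P2 first, and each release covers the next.
Step-by-step check of the post-grant state:
  pool = (2, 1, 1)
  P2: need (1, 1, 1) fits (2, 1, 1); releases (1, 2, 0), pool now (3, 3, 1)
  P8: need (2, 2, 0) fits (3, 3, 1); releases (1, 0, 1), pool now (4, 3, 2)
  P3: need (3, 3, 2) fits (4, 3, 2); releases (2, 1, 0), pool now (6, 4, 2)
  P6: need (6, 1, 2) fits (6, 4, 2); releases (0, 0, 3), pool now (6, 4, 5)
  P1: need (3, 1, 4) fits (6, 4, 5); releases (2, 2, 1), pool now (8, 6, 6)


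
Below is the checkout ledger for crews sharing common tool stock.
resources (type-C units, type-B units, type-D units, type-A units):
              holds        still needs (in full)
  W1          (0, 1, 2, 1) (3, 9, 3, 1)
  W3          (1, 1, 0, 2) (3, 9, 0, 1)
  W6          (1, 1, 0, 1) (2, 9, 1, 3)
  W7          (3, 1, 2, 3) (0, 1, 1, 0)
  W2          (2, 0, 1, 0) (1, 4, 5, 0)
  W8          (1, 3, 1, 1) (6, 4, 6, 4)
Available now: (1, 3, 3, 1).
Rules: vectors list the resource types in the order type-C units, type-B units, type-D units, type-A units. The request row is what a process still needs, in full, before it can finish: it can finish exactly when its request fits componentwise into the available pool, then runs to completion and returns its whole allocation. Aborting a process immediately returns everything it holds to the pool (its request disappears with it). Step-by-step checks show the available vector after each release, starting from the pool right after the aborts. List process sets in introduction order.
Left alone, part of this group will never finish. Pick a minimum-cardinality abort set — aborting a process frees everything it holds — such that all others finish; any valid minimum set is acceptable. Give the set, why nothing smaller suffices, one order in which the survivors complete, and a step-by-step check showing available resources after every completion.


The answer: abort W3 and W6.
Key observation: W1 was stuck for good until W3 and W6 gave back (2, 2, 0, 3); in the order shown it finishes at step 4.
Why nothing smaller works — every single abort fails: W1 alone leaves W3 blocked (short on type-B units); W3 alone leaves W1 blocked (short on type-B units); W6 alone leaves W1 blocked (short on type-B units); W7 alone leaves W1 blocked (short on type-B units); W2 alone leaves W1 blocked (short on type-B units); W8 alone leaves W1 blocked (short on type-B units).
Survivors finish in the order: W7, W2, W8, W1. Step-by-step check (pool after the aborts first):
  pool = (3, 5, 3, 4)
  W7 needs (0, 1, 1, 0) <= (3, 5, 3, 4) -> finishes; pool += (3, 1, 2, 3) = (6, 6, 5, 7)
  W2 needs (1, 4, 5, 0) <= (6, 6, 5, 7) -> finishes; pool += (2, 0, 1, 0) = (8, 6, 6, 7)
  W8 needs (6, 4, 6, 4) <= (8, 6, 6, 7) -> finishes; pool += (1, 3, 1, 1) = (9, 9, 7, 8)
  W1 needs (3, 9, 3, 1) <= (9, 9, 7, 8) -> finishes; pool += (0, 1, 2, 1) = (9, 10, 9, 9)
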